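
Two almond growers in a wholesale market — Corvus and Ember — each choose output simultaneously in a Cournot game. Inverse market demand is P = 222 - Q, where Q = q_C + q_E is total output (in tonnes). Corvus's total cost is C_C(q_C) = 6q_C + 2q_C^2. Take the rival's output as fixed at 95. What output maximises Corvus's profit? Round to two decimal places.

20.17

With the rival's output fixed at 95, Corvus's profit is π_C = (222 - 95 - q_C)q_C - (6q_C + 2q_C²) = (127 - q_C)q_C - (6q_C + 2q_C²).
∂π_C/∂q_C = 121 - 6q_C = 0, so q_C = 121/6.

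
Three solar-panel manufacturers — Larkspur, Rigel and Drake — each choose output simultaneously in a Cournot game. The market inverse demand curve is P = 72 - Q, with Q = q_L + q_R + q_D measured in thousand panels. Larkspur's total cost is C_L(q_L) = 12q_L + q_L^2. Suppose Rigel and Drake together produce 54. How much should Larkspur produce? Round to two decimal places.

1.50

With rivals' combined output fixed at 54, Larkspur's profit is π_L = (72 - 54 - q_L)q_L - (12q_L + q_L²) = (18 - q_L)q_L - (12q_L + q_L²).
∂π_L/∂q_L = 6 - 4q_L = 0, so q_L = 3/2.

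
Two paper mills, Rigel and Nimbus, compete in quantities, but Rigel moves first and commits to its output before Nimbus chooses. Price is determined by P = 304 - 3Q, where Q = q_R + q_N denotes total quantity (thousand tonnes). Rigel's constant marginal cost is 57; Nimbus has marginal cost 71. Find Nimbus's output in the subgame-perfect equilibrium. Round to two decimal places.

Solve by backward induction. Given q_R, the follower Nimbus maximises π_N = (304 - 3q_R - 3q_N)q_N - 71q_N.
∂π_N/∂q_N = 233 - 3q_R - 6q_N = 0 gives the reaction function q_N = (233 - 3q_R)/6.
Rigel substitutes q_N(q_R) into its own profit: π_R = q_R(304 - 3q_R - (233 - 3q_R)/2) - 57q_R = (375/2 - (3/2)q_R)q_R - 57q_R.
The leader's first-order condition 261/2 - 3q_R = 0 yields q_R = 87/2.
Then q_N = (233 - 3·(87/2))/6 = 205/12.

17.08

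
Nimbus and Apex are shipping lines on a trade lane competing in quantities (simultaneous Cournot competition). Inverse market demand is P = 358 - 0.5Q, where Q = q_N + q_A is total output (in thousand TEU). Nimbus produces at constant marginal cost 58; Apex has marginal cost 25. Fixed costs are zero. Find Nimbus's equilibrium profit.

Nimbus's profit: π_N = (358 - 0.5Q)q_N - (58q_N). Setting ∂π_N/∂q_N = 0: 300 - q_N - (1/2)(q_A) = 0.
Apex's first-order condition: 333 - q_A - (1/2)(q_N) = 0.
So q_N = (300 - (1/2)q_A) and q_A = (333 - (1/2)q_N).
Substituting one into the other gives q_N = 178 and q_A = 244.
Price P = 358 - (1/2)·422 = 147.
Nimbus's profit: (147 - 58)·178 = 15842.

15842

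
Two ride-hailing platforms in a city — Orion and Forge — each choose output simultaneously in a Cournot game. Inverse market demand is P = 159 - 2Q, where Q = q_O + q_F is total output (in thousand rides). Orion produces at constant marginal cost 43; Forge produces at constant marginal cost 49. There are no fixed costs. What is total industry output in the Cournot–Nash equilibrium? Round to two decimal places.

37.67

Orion's profit: π_O = (159 - 2Q)q_O - (43q_O). Setting ∂π_O/∂q_O = 0: 116 - 4q_O - 2(q_F) = 0.
Forge's first-order condition: 110 - 4q_F - 2(q_O) = 0.
So q_O = (116 - 2q_F)/4 and q_F = (110 - 2q_O)/4.
Substituting one into the other gives q_O = 61/3 and q_F = 52/3.
Total output Q = 61/3 + 52/3 = 113/3.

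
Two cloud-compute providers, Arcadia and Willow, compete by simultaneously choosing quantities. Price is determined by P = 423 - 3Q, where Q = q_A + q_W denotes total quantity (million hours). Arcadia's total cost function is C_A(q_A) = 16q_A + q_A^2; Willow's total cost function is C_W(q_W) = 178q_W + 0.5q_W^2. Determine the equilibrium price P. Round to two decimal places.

240.89

Arcadia's profit: π_A = (423 - 3Q)q_A - (16q_A + q_A²). Setting ∂π_A/∂q_A = 0: 407 - 8q_A - 3(q_W) = 0.
Willow's profit: π_W = (423 - 3Q)q_W - (178q_W + (1/2)q_W²). Setting ∂π_W/∂q_W = 0: 245 - 7q_W - 3(q_A) = 0.
Best responses: q_A = (407 - 3q_W)/8, q_W = (245 - 3q_A)/7.
Solving the pair: q_A = 44.9787, q_W = 739/47.
Total output Q = 60.7021, so price P = 423 - 3·60.7021 = 240.8936.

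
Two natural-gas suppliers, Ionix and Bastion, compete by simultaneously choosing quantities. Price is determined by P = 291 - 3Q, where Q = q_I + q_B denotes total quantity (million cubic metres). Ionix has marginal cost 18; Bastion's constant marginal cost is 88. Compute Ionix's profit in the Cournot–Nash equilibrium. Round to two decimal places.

4357.37

Ionix's profit: π_I = (291 - 3Q)q_I - (18q_I). Setting ∂π_I/∂q_I = 0: 273 - 6q_I - 3(q_B) = 0.
Bastion's first-order condition: 203 - 6q_B - 3(q_I) = 0.
So q_I = (273 - 3q_B)/6 and q_B = (203 - 3q_I)/6.
Solving the pair: q_I = 343/9, q_B = 133/9.
Price P = 291 - 3·(476/9) = 397/3.
Ionix's profit: (397/3 - 18)·(343/9) = 4357.3704.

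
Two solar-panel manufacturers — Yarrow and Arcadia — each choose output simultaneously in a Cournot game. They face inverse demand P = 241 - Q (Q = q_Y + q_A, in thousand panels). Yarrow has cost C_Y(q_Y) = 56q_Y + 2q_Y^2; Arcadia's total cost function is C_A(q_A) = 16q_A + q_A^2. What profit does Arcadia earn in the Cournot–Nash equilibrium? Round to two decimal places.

5131.29

Yarrow's profit: π_Y = (241 - Q)q_Y - (56q_Y + 2q_Y²). Setting ∂π_Y/∂q_Y = 0: 185 - 6q_Y - (q_A) = 0.
Arcadia's first-order condition: 225 - 4q_A - (q_Y) = 0.
So q_Y = (185 - q_A)/6 and q_A = (225 - q_Y)/4.
Solving the pair: q_Y = 515/23, q_A = 1165/23.
Price P = 241 - 1680/23 = 167.9565.
Arcadia's profit: 167.9565·(1165/23) - 16·(1165/23) - (1165/23)² = 5131.2854.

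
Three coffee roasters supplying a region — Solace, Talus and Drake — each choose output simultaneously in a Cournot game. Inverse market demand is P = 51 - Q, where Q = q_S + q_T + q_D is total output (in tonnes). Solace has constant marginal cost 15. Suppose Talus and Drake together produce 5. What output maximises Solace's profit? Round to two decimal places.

15.50

With rivals' combined output fixed at 5, Solace's profit is π_S = (51 - 5 - q_S)q_S - (15q_S) = (46 - q_S)q_S - (15q_S).
∂π_S/∂q_S = 31 - 2q_S = 0, so q_S = 31/2.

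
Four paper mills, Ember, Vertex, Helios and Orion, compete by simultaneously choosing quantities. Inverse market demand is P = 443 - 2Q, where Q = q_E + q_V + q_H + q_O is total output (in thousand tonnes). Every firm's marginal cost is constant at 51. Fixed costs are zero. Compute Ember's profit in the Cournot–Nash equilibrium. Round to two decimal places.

A representative firm's profit is π_i = q_i(443 - 2Q) - 51q_i.
First-order condition (treating rivals' output as given): 392 - 4q_i - 2·Σ_{j≠i} q_j = 0.
With identical firms every q_j equals q_i, so Σ_{j≠i} q_j = 3q_i and 392 = 10q_i, giving q_i = 196/5.
Price P = 443 - 2·(784/5) = 647/5.
Ember's profit: (647/5 - 51)·(196/5) = 3073.2800.

3073.28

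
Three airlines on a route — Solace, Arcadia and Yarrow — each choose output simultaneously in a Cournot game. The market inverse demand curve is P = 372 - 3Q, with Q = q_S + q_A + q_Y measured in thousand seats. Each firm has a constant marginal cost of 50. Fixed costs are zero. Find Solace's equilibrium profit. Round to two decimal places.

Each firm earns π_i = (372 - 3Q)q_i - 50q_i.
Setting ∂π_i/∂q_i = 0 with rivals' quantities fixed: 322 - 6q_i - 3·Σ_{j≠i} q_j = 0.
By symmetry each firm produces the same amount; substituting Σ_{j≠i} q_j = 2q_i yields q_i = 322/12 = 161/6.
Price P = 372 - 3·(161/2) = 261/2.
Solace's profit: (261/2 - 50)·(161/6) = 2160.0833.

2160.08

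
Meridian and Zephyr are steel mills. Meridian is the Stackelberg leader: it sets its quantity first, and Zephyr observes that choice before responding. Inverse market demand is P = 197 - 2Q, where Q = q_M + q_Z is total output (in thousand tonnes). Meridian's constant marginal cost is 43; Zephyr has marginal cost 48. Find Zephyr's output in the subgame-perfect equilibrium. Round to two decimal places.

17.38

The follower Zephyr best-responds to any q_M: π_Z = (197 - 2Q)q_Z - 48q_Z.
∂π_Z/∂q_Z = 149 - 2q_M - 4q_Z = 0 gives the reaction function q_Z = (149 - 2q_M)/4.
The leader anticipates this reaction. Substituting into P = 197 - 2Q gives P = 245/2 - q_M, so π_M = (245/2 - q_M)q_M - 43q_M.
Leader FOC: 159/2 - 2q_M = 0, so q_M = 159/4.
Then q_Z = (149 - 2·(159/4))/4 = 139/8.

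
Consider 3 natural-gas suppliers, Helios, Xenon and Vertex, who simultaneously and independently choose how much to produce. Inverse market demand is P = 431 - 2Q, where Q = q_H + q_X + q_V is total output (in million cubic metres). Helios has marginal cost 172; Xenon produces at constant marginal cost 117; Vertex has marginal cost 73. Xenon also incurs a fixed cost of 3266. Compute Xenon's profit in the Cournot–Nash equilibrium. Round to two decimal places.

34.78

Helios's profit: π_H = (431 - 2Q)q_H - (172q_H). Setting ∂π_H/∂q_H = 0: 259 - 4q_H - 2(q_X + q_V) = 0.
Xenon's first-order condition: 314 - 4q_X - 2(q_H + q_V) = 0.
Vertex's first-order condition: 358 - 4q_V - 2(q_H + q_X) = 0.
Adding the 3 conditions: 931 − 4Q − 4Q = 0, i.e. Q = 931/8.
Back-substituting: q_H = (259 − 931/4)/2 = 105/8, q_X = (314 − 931/4)/2 = 325/8, q_V = (358 − 931/4)/2 = 501/8.
Price P = 431 - 2·(931/8) = 793/4.
Xenon's profit: (793/4 - 117)·(325/8) - 3266 = 1113/32.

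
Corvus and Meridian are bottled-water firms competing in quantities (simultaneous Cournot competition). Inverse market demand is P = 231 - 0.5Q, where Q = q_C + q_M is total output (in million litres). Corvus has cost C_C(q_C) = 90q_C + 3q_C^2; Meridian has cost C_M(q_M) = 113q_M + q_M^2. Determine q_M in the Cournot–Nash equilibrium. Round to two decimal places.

36.41

Corvus's profit: π_C = (231 - 0.5Q)q_C - (90q_C + 3q_C²). Setting ∂π_C/∂q_C = 0: 141 - 7q_C - (1/2)(q_M) = 0.
Meridian's profit: π_M = (231 - 0.5Q)q_M - (113q_M + q_M²). Setting ∂π_M/∂q_M = 0: 118 - 3q_M - (1/2)(q_C) = 0.
Rearranging gives the reaction functions q_C = (141 - (1/2)q_M)/7 and q_M = (118 - (1/2)q_C)/3.
Solving the pair: q_C = 1456/83, q_M = 36.4096.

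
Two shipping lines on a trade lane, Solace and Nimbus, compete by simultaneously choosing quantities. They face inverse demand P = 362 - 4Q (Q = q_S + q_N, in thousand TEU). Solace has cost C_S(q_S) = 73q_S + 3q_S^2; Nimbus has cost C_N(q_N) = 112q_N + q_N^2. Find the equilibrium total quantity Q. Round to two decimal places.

34.15

Solace's profit: π_S = (362 - 4Q)q_S - (73q_S + 3q_S²). Setting ∂π_S/∂q_S = 0: 289 - 14q_S - 4(q_N) = 0.
Nimbus's profit: π_N = (362 - 4Q)q_N - (112q_N + q_N²). Setting ∂π_N/∂q_N = 0: 250 - 10q_N - 4(q_S) = 0.
So q_S = (289 - 4q_N)/14 and q_N = (250 - 4q_S)/10.
Substituting one into the other gives q_S = 945/62 and q_N = 586/31.
Total output Q = 945/62 + 586/31 = 34.1452.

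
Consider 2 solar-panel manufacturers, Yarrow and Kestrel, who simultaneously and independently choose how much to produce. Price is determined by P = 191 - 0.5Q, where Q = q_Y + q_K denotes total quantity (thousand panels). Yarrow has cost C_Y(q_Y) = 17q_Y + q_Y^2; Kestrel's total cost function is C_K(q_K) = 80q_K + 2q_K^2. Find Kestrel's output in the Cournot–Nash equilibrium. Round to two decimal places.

16.68

Yarrow's profit: π_Y = (191 - 0.5Q)q_Y - (17q_Y + q_Y²). Setting ∂π_Y/∂q_Y = 0: 174 - 3q_Y - (1/2)(q_K) = 0.
Kestrel's first-order condition: 111 - 5q_K - (1/2)(q_Y) = 0.
Rearranging gives the reaction functions q_Y = (174 - (1/2)q_K)/3 and q_K = (111 - (1/2)q_Y)/5.
Solving the pair: q_Y = 55.2203, q_K = 984/59.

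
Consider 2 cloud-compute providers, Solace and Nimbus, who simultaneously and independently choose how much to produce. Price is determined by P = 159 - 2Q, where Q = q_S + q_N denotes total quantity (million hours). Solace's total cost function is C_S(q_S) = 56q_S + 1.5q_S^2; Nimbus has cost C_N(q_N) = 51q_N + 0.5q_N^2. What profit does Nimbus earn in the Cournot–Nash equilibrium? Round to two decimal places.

786.94

Solace's profit: π_S = (159 - 2Q)q_S - (56q_S + (3/2)q_S²). Setting ∂π_S/∂q_S = 0: 103 - 7q_S - 2(q_N) = 0.
Nimbus's profit: π_N = (159 - 2Q)q_N - (51q_N + (1/2)q_N²). Setting ∂π_N/∂q_N = 0: 108 - 5q_N - 2(q_S) = 0.
Rearranging gives the reaction functions q_S = (103 - 2q_N)/7 and q_N = (108 - 2q_S)/5.
Substituting one into the other gives q_S = 299/31 and q_N = 550/31.
Price P = 159 - 2·(849/31) = 104.2258.
Nimbus's profit: 104.2258·(550/31) - 51·(550/31) - (1/2)(550/31)² = 786.9407.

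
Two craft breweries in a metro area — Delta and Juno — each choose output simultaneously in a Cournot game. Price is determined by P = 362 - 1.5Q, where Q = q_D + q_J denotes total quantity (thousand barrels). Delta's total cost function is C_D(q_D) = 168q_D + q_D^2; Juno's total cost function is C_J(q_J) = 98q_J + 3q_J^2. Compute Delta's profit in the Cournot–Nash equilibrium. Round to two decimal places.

Delta's profit: π_D = (362 - 1.5Q)q_D - (168q_D + q_D²). Setting ∂π_D/∂q_D = 0: 194 - 5q_D - (3/2)(q_J) = 0.
Juno's first-order condition: 264 - 9q_J - (3/2)(q_D) = 0.
So q_D = (194 - (3/2)q_J)/5 and q_J = (264 - (3/2)q_D)/9.
Solving the pair: q_D = 600/19, q_J = 1372/57.
Price P = 362 - (3/2)·55.6491 = 278.5263.
Delta's profit: 278.5263·(600/19) - 168·(600/19) - (600/19)² = 2493.0748.

2493.07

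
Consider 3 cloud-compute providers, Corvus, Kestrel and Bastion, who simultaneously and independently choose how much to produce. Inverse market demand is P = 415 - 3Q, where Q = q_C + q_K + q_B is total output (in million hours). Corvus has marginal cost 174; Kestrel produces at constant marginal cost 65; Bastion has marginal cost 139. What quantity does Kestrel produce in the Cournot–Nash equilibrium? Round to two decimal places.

Corvus's profit: π_C = (415 - 3Q)q_C - (174q_C). Setting ∂π_C/∂q_C = 0: 241 - 6q_C - 3(q_K + q_B) = 0.
Kestrel's profit: π_K = (415 - 3Q)q_K - (65q_K). Setting ∂π_K/∂q_K = 0: 350 - 6q_K - 3(q_C + q_B) = 0.
Bastion's first-order condition: 276 - 6q_B - 3(q_C + q_K) = 0.
Adding the 3 conditions: 867 − 6Q − 6Q = 0, i.e. Q = 289/4.
Back-substituting: q_C = (241 − 867/4)/3 = 97/12, q_K = (350 − 867/4)/3 = 533/12, q_B = (276 − 867/4)/3 = 79/4.

44.42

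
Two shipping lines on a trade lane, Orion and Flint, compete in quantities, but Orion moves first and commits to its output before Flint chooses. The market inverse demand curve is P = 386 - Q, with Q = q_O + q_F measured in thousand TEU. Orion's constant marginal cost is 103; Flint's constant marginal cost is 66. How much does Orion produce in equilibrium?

123

Solve by backward induction. Given q_O, the follower Flint maximises π_F = (386 - q_O - q_F)q_F - 66q_F.
Setting the follower's marginal profit to zero, 320 - q_O - 2q_F = 0, i.e. q_F = (320 - q_O)/2.
The leader anticipates this reaction. Substituting into P = 386 - Q gives P = 226 - (1/2)q_O, so π_O = (226 - (1/2)q_O)q_O - 103q_O.
Leader FOC: 123 - q_O = 0, so q_O = 123.
Then q_F = (320 - 123)/2 = 197/2.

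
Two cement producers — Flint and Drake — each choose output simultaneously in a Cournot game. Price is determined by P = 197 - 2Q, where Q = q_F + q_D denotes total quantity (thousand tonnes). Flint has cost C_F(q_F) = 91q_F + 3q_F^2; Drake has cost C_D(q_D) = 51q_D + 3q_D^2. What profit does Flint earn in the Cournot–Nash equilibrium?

320

Flint's profit: π_F = (197 - 2Q)q_F - (91q_F + 3q_F²). Setting ∂π_F/∂q_F = 0: 106 - 10q_F - 2(q_D) = 0.
Drake's first-order condition: 146 - 10q_D - 2(q_F) = 0.
Best responses: q_F = (106 - 2q_D)/10, q_D = (146 - 2q_F)/10.
Solving the pair: q_F = 8, q_D = 13.
Price P = 197 - 2·21 = 155.
Flint's profit: 155·8 - 91·8 - 3·8² = 320.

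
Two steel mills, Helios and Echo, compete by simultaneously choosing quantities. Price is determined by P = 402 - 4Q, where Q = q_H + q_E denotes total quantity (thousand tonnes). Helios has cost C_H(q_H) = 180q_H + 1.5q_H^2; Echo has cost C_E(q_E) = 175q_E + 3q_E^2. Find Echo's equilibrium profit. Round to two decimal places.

951.59

Helios's profit: π_H = (402 - 4Q)q_H - (180q_H + (3/2)q_H²). Setting ∂π_H/∂q_H = 0: 222 - 11q_H - 4(q_E) = 0.
Echo's first-order condition: 227 - 14q_E - 4(q_H) = 0.
Best responses: q_H = (222 - 4q_E)/11, q_E = (227 - 4q_H)/14.
Substituting one into the other gives q_H = 1100/69 and q_E = 1609/138.
Price P = 402 - 4·27.6014 = 291.5942.
Echo's profit: 291.5942·(1609/138) - 175·(1609/138) - 3(1609/138)² = 951.5946.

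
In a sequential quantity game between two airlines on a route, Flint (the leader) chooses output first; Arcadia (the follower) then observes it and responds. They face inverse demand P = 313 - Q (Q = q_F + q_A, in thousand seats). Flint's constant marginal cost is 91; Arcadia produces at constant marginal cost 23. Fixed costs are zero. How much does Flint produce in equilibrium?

77

Solve by backward induction. Given q_F, the follower Arcadia maximises π_A = (313 - q_F - q_A)q_A - 23q_A.
Setting the follower's marginal profit to zero, 290 - q_F - 2q_A = 0, i.e. q_A = (290 - q_F)/2.
Flint substitutes q_A(q_F) into its own profit: π_F = q_F(313 - q_F - (290 - q_F)/2) - 91q_F = (168 - (1/2)q_F)q_F - 91q_F.
Maximising: ∂π_F/∂q_F = 77 - q_F = 0, giving q_F = 77.
Then q_A = (290 - 77)/2 = 213/2.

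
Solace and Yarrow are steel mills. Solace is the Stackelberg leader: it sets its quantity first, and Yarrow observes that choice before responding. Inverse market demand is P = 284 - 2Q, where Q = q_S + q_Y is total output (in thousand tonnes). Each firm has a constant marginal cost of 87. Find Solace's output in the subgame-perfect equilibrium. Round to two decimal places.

49.25

Solve by backward induction. Given q_S, the follower Yarrow maximises π_Y = (284 - 2q_S - 2q_Y)q_Y - 87q_Y.
Setting the follower's marginal profit to zero, 197 - 2q_S - 4q_Y = 0, i.e. q_Y = (197 - 2q_S)/4.
The leader anticipates this reaction. Substituting into P = 284 - 2Q gives P = 371/2 - q_S, so π_S = (371/2 - q_S)q_S - 87q_S.
Maximising: ∂π_S/∂q_S = 197/2 - 2q_S = 0, giving q_S = 197/4.
Then q_Y = (197 - 2·(197/4))/4 = 197/8.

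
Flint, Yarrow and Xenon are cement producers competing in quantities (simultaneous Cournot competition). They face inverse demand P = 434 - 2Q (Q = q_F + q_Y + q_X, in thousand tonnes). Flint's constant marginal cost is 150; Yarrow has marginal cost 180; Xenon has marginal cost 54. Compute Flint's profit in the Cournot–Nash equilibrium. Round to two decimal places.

1485.13

Flint's profit: π_F = (434 - 2Q)q_F - (150q_F). Setting ∂π_F/∂q_F = 0: 284 - 4q_F - 2(q_Y + q_X) = 0.
Yarrow's first-order condition: 254 - 4q_Y - 2(q_F + q_X) = 0.
Xenon's profit: π_X = (434 - 2Q)q_X - (54q_X). Setting ∂π_X/∂q_X = 0: 380 - 4q_X - 2(q_F + q_Y) = 0.
Adding the 3 conditions: 918 − 4Q − 4Q = 0, i.e. Q = 459/4.
Back-substituting: q_F = (284 − 459/2)/2 = 109/4, q_Y = (254 − 459/2)/2 = 49/4, q_X = (380 − 459/2)/2 = 301/4.
Price P = 434 - 2·(459/4) = 409/2.
Flint's profit: (409/2 - 150)·(109/4) = 1485.1250.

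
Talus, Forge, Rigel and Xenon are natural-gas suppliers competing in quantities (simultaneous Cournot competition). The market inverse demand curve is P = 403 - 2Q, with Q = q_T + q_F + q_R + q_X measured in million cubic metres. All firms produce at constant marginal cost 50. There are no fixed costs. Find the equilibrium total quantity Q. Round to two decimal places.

Each firm earns π_i = (403 - 2Q)q_i - 50q_i.
Setting ∂π_i/∂q_i = 0 with rivals' quantities fixed: 353 - 4q_i - 2·Σ_{j≠i} q_j = 0.
With identical firms every q_j equals q_i, so Σ_{j≠i} q_j = 3q_i and 353 = 10q_i, giving q_i = 353/10.
Total output Q = 353/10 + 353/10 + 353/10 + 353/10 = 706/5.

141.20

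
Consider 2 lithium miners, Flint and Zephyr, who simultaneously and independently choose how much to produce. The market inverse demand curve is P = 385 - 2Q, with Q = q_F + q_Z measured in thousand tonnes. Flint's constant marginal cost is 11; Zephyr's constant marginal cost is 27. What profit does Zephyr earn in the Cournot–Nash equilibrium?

6498

Flint's profit: π_F = (385 - 2Q)q_F - (11q_F). Setting ∂π_F/∂q_F = 0: 374 - 4q_F - 2(q_Z) = 0.
Zephyr's profit: π_Z = (385 - 2Q)q_Z - (27q_Z). Setting ∂π_Z/∂q_Z = 0: 358 - 4q_Z - 2(q_F) = 0.
Rearranging gives the reaction functions q_F = (374 - 2q_Z)/4 and q_Z = (358 - 2q_F)/4.
Solving the pair: q_F = 65, q_Z = 57.
Price P = 385 - 2·122 = 141.
Zephyr's profit: (141 - 27)·57 = 6498.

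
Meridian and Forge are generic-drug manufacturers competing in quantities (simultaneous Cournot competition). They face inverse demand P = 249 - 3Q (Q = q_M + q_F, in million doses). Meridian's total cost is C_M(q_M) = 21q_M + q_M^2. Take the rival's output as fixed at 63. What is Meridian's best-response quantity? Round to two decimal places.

With the rival's output fixed at 63, Meridian's profit is π_M = (249 - 3·63 - 3q_M)q_M - (21q_M + q_M²) = (60 - 3q_M)q_M - (21q_M + q_M²).
∂π_M/∂q_M = 39 - 8q_M = 0, so q_M = 39/8.

4.88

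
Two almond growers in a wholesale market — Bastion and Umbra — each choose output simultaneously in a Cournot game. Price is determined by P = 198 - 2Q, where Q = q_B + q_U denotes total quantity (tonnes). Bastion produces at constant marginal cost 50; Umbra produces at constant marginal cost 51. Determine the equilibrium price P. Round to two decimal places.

99.67

Bastion's profit: π_B = (198 - 2Q)q_B - (50q_B). Setting ∂π_B/∂q_B = 0: 148 - 4q_B - 2(q_U) = 0.
Umbra's profit: π_U = (198 - 2Q)q_U - (51q_U). Setting ∂π_U/∂q_U = 0: 147 - 4q_U - 2(q_B) = 0.
So q_B = (148 - 2q_U)/4 and q_U = (147 - 2q_B)/4.
Solving the pair: q_B = 149/6, q_U = 73/3.
Total output Q = 295/6, so price P = 198 - 2·(295/6) = 299/3.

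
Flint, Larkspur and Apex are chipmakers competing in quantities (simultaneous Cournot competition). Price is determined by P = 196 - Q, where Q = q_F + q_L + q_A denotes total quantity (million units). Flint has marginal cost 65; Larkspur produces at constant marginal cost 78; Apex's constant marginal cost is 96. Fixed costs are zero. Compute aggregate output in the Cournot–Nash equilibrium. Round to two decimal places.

87.25

Flint's profit: π_F = (196 - Q)q_F - (65q_F). Setting ∂π_F/∂q_F = 0: 131 - 2q_F - (q_L + q_A) = 0.
Larkspur's profit: π_L = (196 - Q)q_L - (78q_L). Setting ∂π_L/∂q_L = 0: 118 - 2q_L - (q_F + q_A) = 0.
Apex's profit: π_A = (196 - Q)q_A - (96q_A). Setting ∂π_A/∂q_A = 0: 100 - 2q_A - (q_F + q_L) = 0.
Adding the 3 first-order conditions: 349 − 4Q = 0, so Q = 349/4.
Back-substituting: q_F = (131 − 349/4) = 175/4, q_L = (118 − 349/4) = 123/4, q_A = (100 − 349/4) = 51/4.
Total output Q = 175/4 + 123/4 + 51/4 = 349/4.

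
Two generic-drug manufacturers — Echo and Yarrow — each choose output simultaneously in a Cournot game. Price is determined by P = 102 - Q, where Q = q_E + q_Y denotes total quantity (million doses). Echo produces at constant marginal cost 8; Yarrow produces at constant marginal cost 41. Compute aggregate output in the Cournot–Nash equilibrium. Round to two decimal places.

51.67

Echo's profit: π_E = (102 - Q)q_E - (8q_E). Setting ∂π_E/∂q_E = 0: 94 - 2q_E - (q_Y) = 0.
Yarrow's profit: π_Y = (102 - Q)q_Y - (41q_Y). Setting ∂π_Y/∂q_Y = 0: 61 - 2q_Y - (q_E) = 0.
Best responses: q_E = (94 - q_Y)/2, q_Y = (61 - q_E)/2.
Solving the pair: q_E = 127/3, q_Y = 28/3.
Total output Q = 127/3 + 28/3 = 155/3.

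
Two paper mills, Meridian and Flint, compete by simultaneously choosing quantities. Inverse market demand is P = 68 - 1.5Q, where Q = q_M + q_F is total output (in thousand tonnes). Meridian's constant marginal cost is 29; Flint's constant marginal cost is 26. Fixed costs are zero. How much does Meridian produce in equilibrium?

Meridian's profit: π_M = (68 - 1.5Q)q_M - (29q_M). Setting ∂π_M/∂q_M = 0: 39 - 3q_M - (3/2)(q_F) = 0.
Flint's first-order condition: 42 - 3q_F - (3/2)(q_M) = 0.
Rearranging gives the reaction functions q_M = (39 - (3/2)q_F)/3 and q_F = (42 - (3/2)q_M)/3.
Substituting one into the other gives q_M = 8 and q_F = 10.

8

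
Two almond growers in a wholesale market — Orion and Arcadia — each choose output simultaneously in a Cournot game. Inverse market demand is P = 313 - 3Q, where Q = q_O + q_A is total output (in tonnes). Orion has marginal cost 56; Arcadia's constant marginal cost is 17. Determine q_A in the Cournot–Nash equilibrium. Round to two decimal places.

Orion's profit: π_O = (313 - 3Q)q_O - (56q_O). Setting ∂π_O/∂q_O = 0: 257 - 6q_O - 3(q_A) = 0.
Arcadia's profit: π_A = (313 - 3Q)q_A - (17q_A). Setting ∂π_A/∂q_A = 0: 296 - 6q_A - 3(q_O) = 0.
So q_O = (257 - 3q_A)/6 and q_A = (296 - 3q_O)/6.
Solving the pair: q_O = 218/9, q_A = 335/9.

37.22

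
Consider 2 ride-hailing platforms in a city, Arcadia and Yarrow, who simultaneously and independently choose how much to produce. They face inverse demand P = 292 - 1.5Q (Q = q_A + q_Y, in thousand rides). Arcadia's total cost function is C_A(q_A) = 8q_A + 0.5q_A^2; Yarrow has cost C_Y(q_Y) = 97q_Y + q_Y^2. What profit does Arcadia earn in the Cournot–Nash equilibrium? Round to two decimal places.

8069.87

Arcadia's profit: π_A = (292 - 1.5Q)q_A - (8q_A + (1/2)q_A²). Setting ∂π_A/∂q_A = 0: 284 - 4q_A - (3/2)(q_Y) = 0.
Yarrow's first-order condition: 195 - 5q_Y - (3/2)(q_A) = 0.
So q_A = (284 - (3/2)q_Y)/4 and q_Y = (195 - (3/2)q_A)/5.
Solving the pair: q_A = 63.5211, q_Y = 1416/71.
Price P = 292 - (3/2)·83.4648 = 166.8028.
Arcadia's profit: 166.8028·63.5211 - 8·63.5211 - (1/2)·63.5211² = 8069.8671.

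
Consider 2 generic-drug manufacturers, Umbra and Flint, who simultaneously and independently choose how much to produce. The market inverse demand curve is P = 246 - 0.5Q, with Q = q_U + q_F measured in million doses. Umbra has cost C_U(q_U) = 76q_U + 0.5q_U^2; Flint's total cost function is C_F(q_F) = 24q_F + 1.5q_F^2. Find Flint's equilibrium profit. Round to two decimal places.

Umbra's profit: π_U = (246 - 0.5Q)q_U - (76q_U + (1/2)q_U²). Setting ∂π_U/∂q_U = 0: 170 - 2q_U - (1/2)(q_F) = 0.
Flint's first-order condition: 222 - 4q_F - (1/2)(q_U) = 0.
Best responses: q_U = (170 - (1/2)q_F)/2, q_F = (222 - (1/2)q_U)/4.
Substituting one into the other gives q_U = 73.4194 and q_F = 1436/31.
Price P = 246 - (1/2)·119.7419 = 186.1290.
Flint's profit: 186.1290·(1436/31) - 24·(1436/31) - (3/2)(1436/31)² = 4291.5630.

4291.56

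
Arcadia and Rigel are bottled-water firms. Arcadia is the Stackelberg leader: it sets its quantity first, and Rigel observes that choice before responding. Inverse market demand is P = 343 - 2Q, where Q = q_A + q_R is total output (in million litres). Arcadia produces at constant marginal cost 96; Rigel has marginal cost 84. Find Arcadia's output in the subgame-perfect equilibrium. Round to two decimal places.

Solve by backward induction. Given q_A, the follower Rigel maximises π_R = (343 - 2q_A - 2q_R)q_R - 84q_R.
Follower FOC: 259 - 2q_A - 4q_R = 0, so q_R(q_A) = (259 - 2q_A)/4.
The leader anticipates this reaction. Substituting into P = 343 - 2Q gives P = 427/2 - q_A, so π_A = (427/2 - q_A)q_A - 96q_A.
Leader FOC: 235/2 - 2q_A = 0, so q_A = 235/4.
Then q_R = (259 - 2·(235/4))/4 = 283/8.

58.75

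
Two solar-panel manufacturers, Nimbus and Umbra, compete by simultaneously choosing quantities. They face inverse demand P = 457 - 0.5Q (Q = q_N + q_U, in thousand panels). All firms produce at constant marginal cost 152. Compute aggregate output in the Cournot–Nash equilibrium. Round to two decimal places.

406.67

Each firm earns π_i = (457 - 0.5Q)q_i - 152q_i.
Setting ∂π_i/∂q_i = 0 with rivals' quantities fixed: 305 - q_i - (1/2)q_j = 0.
With identical firms every q_j equals q_i, so q_j = q_i and 305 = (3/2)q_i, giving q_i = 610/3.
Total output Q = 610/3 + 610/3 = 1220/3.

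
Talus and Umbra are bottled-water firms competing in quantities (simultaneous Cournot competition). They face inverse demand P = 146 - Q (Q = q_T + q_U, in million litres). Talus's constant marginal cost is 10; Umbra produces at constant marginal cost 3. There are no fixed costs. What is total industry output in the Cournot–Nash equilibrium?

Talus's profit: π_T = (146 - Q)q_T - (10q_T). Setting ∂π_T/∂q_T = 0: 136 - 2q_T - (q_U) = 0.
Umbra's first-order condition: 143 - 2q_U - (q_T) = 0.
Best responses: q_T = (136 - q_U)/2, q_U = (143 - q_T)/2.
Substituting one into the other gives q_T = 43 and q_U = 50.
Total output Q = 43 + 50 = 93.

93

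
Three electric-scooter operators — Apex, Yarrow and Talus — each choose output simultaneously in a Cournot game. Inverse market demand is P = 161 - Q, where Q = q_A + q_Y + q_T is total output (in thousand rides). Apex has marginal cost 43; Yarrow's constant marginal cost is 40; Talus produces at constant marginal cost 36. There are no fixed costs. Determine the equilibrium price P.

Apex's profit: π_A = (161 - Q)q_A - (43q_A). Setting ∂π_A/∂q_A = 0: 118 - 2q_A - (q_Y + q_T) = 0.
Yarrow's profit: π_Y = (161 - Q)q_Y - (40q_Y). Setting ∂π_Y/∂q_Y = 0: 121 - 2q_Y - (q_A + q_T) = 0.
Talus's first-order condition: 125 - 2q_T - (q_A + q_Y) = 0.
Summing all 3 equations gives 364 − 4Q = 0, hence Q = 91.
Back-substituting: q_A = (118 − 91) = 27, q_Y = (121 − 91) = 30, q_T = (125 − 91) = 34.
Total output Q = 91, so price P = 161 - 91 = 70.

70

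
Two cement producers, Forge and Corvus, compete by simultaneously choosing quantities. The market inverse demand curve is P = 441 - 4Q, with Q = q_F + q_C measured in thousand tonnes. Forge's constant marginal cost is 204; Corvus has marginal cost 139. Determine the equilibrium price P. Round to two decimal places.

Forge's profit: π_F = (441 - 4Q)q_F - (204q_F). Setting ∂π_F/∂q_F = 0: 237 - 8q_F - 4(q_C) = 0.
Corvus's profit: π_C = (441 - 4Q)q_C - (139q_C). Setting ∂π_C/∂q_C = 0: 302 - 8q_C - 4(q_F) = 0.
Best responses: q_F = (237 - 4q_C)/8, q_C = (302 - 4q_F)/8.
Solving the pair: q_F = 43/3, q_C = 367/12.
Total output Q = 539/12, so price P = 441 - 4·(539/12) = 784/3.

261.33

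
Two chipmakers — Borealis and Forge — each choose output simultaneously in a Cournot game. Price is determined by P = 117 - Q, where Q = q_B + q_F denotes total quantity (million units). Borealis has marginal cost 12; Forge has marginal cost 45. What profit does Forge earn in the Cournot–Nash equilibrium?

Borealis's profit: π_B = (117 - Q)q_B - (12q_B). Setting ∂π_B/∂q_B = 0: 105 - 2q_B - (q_F) = 0.
Forge's first-order condition: 72 - 2q_F - (q_B) = 0.
Best responses: q_B = (105 - q_F)/2, q_F = (72 - q_B)/2.
Solving the pair: q_B = 46, q_F = 13.
Price P = 117 - 59 = 58.
Forge's profit: (58 - 45)·13 = 169.

169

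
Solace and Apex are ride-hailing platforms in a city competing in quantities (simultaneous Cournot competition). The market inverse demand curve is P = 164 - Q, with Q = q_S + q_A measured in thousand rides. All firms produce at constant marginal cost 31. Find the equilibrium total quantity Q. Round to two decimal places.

Each firm earns π_i = (164 - Q)q_i - 31q_i.
Setting ∂π_i/∂q_i = 0 with rivals' quantities fixed: 133 - 2q_i - q_j = 0.
With identical firms every q_j equals q_i, so q_j = q_i and 133 = 3q_i, giving q_i = 133/3.
Total output Q = 133/3 + 133/3 = 266/3.

88.67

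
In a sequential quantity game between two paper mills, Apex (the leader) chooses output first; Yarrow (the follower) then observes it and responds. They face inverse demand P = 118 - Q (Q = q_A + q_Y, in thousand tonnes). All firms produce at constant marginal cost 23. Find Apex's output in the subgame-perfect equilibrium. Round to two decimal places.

Solve by backward induction. Given q_A, the follower Yarrow maximises π_Y = (118 - q_A - q_Y)q_Y - 23q_Y.
∂π_Y/∂q_Y = 95 - q_A - 2q_Y = 0 gives the reaction function q_Y = (95 - q_A)/2.
The leader anticipates this reaction. Substituting into P = 118 - Q gives P = 141/2 - (1/2)q_A, so π_A = (141/2 - (1/2)q_A)q_A - 23q_A.
The leader's first-order condition 95/2 - q_A = 0 yields q_A = 95/2.
Then q_Y = (95 - 95/2)/2 = 95/4.

47.50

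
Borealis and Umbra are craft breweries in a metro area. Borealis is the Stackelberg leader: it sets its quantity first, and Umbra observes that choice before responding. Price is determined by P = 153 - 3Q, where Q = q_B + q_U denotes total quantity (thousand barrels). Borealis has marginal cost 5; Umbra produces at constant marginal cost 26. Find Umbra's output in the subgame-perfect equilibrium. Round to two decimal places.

Solve by backward induction. Given q_B, the follower Umbra maximises π_U = (153 - 3q_B - 3q_U)q_U - 26q_U.
Setting the follower's marginal profit to zero, 127 - 3q_B - 6q_U = 0, i.e. q_U = (127 - 3q_B)/6.
Borealis substitutes q_U(q_B) into its own profit: π_B = q_B(153 - 3q_B - (127 - 3q_B)/2) - 5q_B = (179/2 - (3/2)q_B)q_B - 5q_B.
Leader FOC: 169/2 - 3q_B = 0, so q_B = 169/6.
Then q_U = (127 - 3·(169/6))/6 = 85/12.

7.08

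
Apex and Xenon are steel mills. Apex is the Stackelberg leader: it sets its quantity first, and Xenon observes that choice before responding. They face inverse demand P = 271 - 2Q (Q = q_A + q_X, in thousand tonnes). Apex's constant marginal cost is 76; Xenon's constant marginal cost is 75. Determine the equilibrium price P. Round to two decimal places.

124.50

The follower Xenon best-responds to any q_A: π_X = (271 - 2Q)q_X - 75q_X.
∂π_X/∂q_X = 196 - 2q_A - 4q_X = 0 gives the reaction function q_X = (196 - 2q_A)/4.
The leader anticipates this reaction. Substituting into P = 271 - 2Q gives P = 173 - q_A, so π_A = (173 - q_A)q_A - 76q_A.
Leader FOC: 97 - 2q_A = 0, so q_A = 97/2.
Then q_X = (196 - 2·(97/2))/4 = 99/4.
Total output Q = 293/4, so price P = 271 - 2·(293/4) = 249/2.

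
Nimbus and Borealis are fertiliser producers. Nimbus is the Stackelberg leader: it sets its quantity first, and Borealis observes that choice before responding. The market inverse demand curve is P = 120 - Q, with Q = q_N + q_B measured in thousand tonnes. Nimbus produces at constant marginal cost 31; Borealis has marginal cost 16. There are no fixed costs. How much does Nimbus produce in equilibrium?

The follower Borealis best-responds to any q_N: π_B = (120 - Q)q_B - 16q_B.
Setting the follower's marginal profit to zero, 104 - q_N - 2q_B = 0, i.e. q_B = (104 - q_N)/2.
Nimbus substitutes q_B(q_N) into its own profit: π_N = q_N(120 - q_N - (104 - q_N)/2) - 31q_N = (68 - (1/2)q_N)q_N - 31q_N.
Maximising: ∂π_N/∂q_N = 37 - q_N = 0, giving q_N = 37.
Then q_B = (104 - 37)/2 = 67/2.

37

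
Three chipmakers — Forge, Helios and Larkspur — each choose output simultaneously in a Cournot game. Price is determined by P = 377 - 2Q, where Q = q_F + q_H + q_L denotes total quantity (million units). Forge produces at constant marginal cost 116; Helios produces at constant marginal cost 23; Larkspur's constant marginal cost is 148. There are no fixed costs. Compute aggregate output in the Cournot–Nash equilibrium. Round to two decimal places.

Forge's profit: π_F = (377 - 2Q)q_F - (116q_F). Setting ∂π_F/∂q_F = 0: 261 - 4q_F - 2(q_H + q_L) = 0.
Helios's first-order condition: 354 - 4q_H - 2(q_F + q_L) = 0.
Larkspur's profit: π_L = (377 - 2Q)q_L - (148q_L). Setting ∂π_L/∂q_L = 0: 229 - 4q_L - 2(q_F + q_H) = 0.
Adding the 3 conditions: 844 − 4Q − 4Q = 0, i.e. Q = 211/2.
Back-substituting: q_F = (261 − 211)/2 = 25, q_H = (354 − 211)/2 = 143/2, q_L = (229 − 211)/2 = 9.
Total output Q = 25 + 143/2 + 9 = 211/2.

105.50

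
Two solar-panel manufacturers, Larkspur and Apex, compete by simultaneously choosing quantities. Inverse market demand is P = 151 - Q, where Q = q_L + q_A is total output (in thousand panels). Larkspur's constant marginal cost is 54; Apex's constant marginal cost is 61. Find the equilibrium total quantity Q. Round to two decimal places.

62.33

Larkspur's profit: π_L = (151 - Q)q_L - (54q_L). Setting ∂π_L/∂q_L = 0: 97 - 2q_L - (q_A) = 0.
Apex's profit: π_A = (151 - Q)q_A - (61q_A). Setting ∂π_A/∂q_A = 0: 90 - 2q_A - (q_L) = 0.
So q_L = (97 - q_A)/2 and q_A = (90 - q_L)/2.
Substituting one into the other gives q_L = 104/3 and q_A = 83/3.
Total output Q = 104/3 + 83/3 = 187/3.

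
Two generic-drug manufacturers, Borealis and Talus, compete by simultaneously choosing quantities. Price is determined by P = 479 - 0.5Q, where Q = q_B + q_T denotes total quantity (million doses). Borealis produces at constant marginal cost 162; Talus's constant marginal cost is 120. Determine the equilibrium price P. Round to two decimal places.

253.67

Borealis's profit: π_B = (479 - 0.5Q)q_B - (162q_B). Setting ∂π_B/∂q_B = 0: 317 - q_B - (1/2)(q_T) = 0.
Talus's first-order condition: 359 - q_T - (1/2)(q_B) = 0.
Rearranging gives the reaction functions q_B = (317 - (1/2)q_T) and q_T = (359 - (1/2)q_B).
Solving the pair: q_B = 550/3, q_T = 802/3.
Total output Q = 1352/3, so price P = 479 - (1/2)·(1352/3) = 761/3.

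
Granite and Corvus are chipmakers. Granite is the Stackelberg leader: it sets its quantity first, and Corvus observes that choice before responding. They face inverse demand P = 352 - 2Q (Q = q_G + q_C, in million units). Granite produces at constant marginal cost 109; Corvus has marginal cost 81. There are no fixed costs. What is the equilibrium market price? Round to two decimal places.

The follower Corvus best-responds to any q_G: π_C = (352 - 2Q)q_C - 81q_C.
∂π_C/∂q_C = 271 - 2q_G - 4q_C = 0 gives the reaction function q_C = (271 - 2q_G)/4.
The leader anticipates this reaction. Substituting into P = 352 - 2Q gives P = 433/2 - q_G, so π_G = (433/2 - q_G)q_G - 109q_G.
The leader's first-order condition 215/2 - 2q_G = 0 yields q_G = 215/4.
Then q_C = (271 - 2·(215/4))/4 = 327/8.
Total output Q = 757/8, so price P = 352 - 2·(757/8) = 651/4.

162.75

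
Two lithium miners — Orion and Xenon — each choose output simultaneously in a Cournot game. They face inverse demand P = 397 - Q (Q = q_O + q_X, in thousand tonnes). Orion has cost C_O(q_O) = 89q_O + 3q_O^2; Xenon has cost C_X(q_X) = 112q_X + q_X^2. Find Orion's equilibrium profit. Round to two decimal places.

Orion's profit: π_O = (397 - Q)q_O - (89q_O + 3q_O²). Setting ∂π_O/∂q_O = 0: 308 - 8q_O - (q_X) = 0.
Xenon's first-order condition: 285 - 4q_X - (q_O) = 0.
Rearranging gives the reaction functions q_O = (308 - q_X)/8 and q_X = (285 - q_O)/4.
Solving the pair: q_O = 947/31, q_X = 1972/31.
Price P = 397 - 94.1613 = 302.8387.
Orion's profit: 302.8387·(947/31) - 89·(947/31) - 3(947/31)² = 3732.8158.

3732.82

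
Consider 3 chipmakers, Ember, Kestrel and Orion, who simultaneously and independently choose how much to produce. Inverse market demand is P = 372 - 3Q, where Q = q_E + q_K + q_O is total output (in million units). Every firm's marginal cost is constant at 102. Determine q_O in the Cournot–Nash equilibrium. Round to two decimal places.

Each firm earns π_i = (372 - 3Q)q_i - 102q_i.
Setting ∂π_i/∂q_i = 0 with rivals' quantities fixed: 270 - 6q_i - 3·Σ_{j≠i} q_j = 0.
With identical firms every q_j equals q_i, so Σ_{j≠i} q_j = 2q_i and 270 = 12q_i, giving q_i = 45/2.

22.50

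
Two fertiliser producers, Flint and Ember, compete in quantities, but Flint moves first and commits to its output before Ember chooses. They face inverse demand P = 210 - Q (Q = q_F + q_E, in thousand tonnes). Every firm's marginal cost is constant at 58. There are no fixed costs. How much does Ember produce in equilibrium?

38

The follower Ember best-responds to any q_F: π_E = (210 - Q)q_E - 58q_E.
∂π_E/∂q_E = 152 - q_F - 2q_E = 0 gives the reaction function q_E = (152 - q_F)/2.
Flint substitutes q_E(q_F) into its own profit: π_F = q_F(210 - q_F - (152 - q_F)/2) - 58q_F = (134 - (1/2)q_F)q_F - 58q_F.
Leader FOC: 76 - q_F = 0, so q_F = 76.
Then q_E = (152 - 76)/2 = 38.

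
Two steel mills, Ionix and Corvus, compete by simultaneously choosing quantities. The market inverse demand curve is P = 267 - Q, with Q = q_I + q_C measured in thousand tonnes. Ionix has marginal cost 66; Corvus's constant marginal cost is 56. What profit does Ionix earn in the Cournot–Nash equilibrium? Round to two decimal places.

4053.44

Ionix's profit: π_I = (267 - Q)q_I - (66q_I). Setting ∂π_I/∂q_I = 0: 201 - 2q_I - (q_C) = 0.
Corvus's first-order condition: 211 - 2q_C - (q_I) = 0.
Rearranging gives the reaction functions q_I = (201 - q_C)/2 and q_C = (211 - q_I)/2.
Solving the pair: q_I = 191/3, q_C = 221/3.
Price P = 267 - 412/3 = 389/3.
Ionix's profit: (389/3 - 66)·(191/3) = 4053.4444.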